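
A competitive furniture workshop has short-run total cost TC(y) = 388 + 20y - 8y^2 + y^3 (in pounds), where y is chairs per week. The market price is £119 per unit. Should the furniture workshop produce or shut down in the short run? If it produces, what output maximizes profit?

Produce at y = 9

Variable cost is VC = 20y - 8y^2 + y^3, so AVC = VC/y = 20 - 8y + y^2 and MC = dTC/dy = 20 - 16y + 3y^2.
The AVC parabola has its vertex at y = 8/2 = 4, where AVC = 20 - 8·4 + 4^2 = £4.
P = £119 exceeds min AVC = £4, so the firm stays open.
P = MC gives -99 - 16y + 3y^2 = 0, with roots -11/3 and 9. Take the larger (rising MC): y* = 9.
Check: AVC at y = 9 is £29 ≤ P, so revenue covers variable cost.
Profit = P·y − TC = 119·9 − 649 = £422.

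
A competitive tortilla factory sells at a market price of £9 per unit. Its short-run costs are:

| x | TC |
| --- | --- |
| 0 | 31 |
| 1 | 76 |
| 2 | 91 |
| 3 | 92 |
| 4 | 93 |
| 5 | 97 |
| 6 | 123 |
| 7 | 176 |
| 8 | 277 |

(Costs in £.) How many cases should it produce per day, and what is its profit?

Compute π = P·x − TC at each output: x=0: -31; x=1: -67; x=2: -73; x=3: -65; x=4: -57; x=5: -52; x=6: -69; x=7: -113; x=8: -205.
Profit is highest at x = 0. Equivalently, the lowest AVC in the table is 66/5 ≈ £13.20 at x = 5, and P = £9 falls below it — price never covers variable cost, so the firm shuts down and loses only its fixed cost.

x = 0 (shut down); profit = -£31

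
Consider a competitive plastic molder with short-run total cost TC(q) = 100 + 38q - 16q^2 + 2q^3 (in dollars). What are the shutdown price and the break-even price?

Shutdown price = min AVC. AVC = 38 - 16q + 2q^2, with vertex at q = 4 and minimum $6.
ATC = 100/q + 38 - 16q + 2q^2. Setting dATC/dq = −100/q^2 − 16 + 4q = 0 gives q = 5 (since 4·5^3 − 16·5^2 = 100).
min ATC = 100/5 + 38 − 16·5 + 2·5^2 = $28. That is the break-even price.
Between these two prices the firm operates at a loss; above $28 it earns a profit.

Shutdown price = $6; break-even price = $28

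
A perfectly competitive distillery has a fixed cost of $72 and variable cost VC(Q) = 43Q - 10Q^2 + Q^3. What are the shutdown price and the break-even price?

Shutdown price = min AVC. AVC = 43 - 10Q + Q^2, with vertex at Q = 5 and minimum $18.
ATC = 72/Q + 43 - 10Q + Q^2. Setting dATC/dQ = −72/Q^2 − 10 + 2Q = 0 gives Q = 6 (since 2·6^3 − 10·6^2 = 72).
min ATC = 72/6 + 43 − 10·6 + 6^2 = $31. That is the break-even price.
For $18 ≤ P < $31 the firm produces at a loss; below $18 it shuts down.

Shutdown price = $18; break-even price = $31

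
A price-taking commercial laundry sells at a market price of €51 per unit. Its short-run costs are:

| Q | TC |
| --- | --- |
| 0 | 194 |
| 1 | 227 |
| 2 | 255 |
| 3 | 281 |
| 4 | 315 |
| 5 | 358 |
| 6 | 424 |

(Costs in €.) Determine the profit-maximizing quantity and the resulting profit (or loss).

Q = 5; profit = -€103

Tabulate TR − TC: Q=0: -194; Q=1: -176; Q=2: -153; Q=3: -128; Q=4: -111; Q=5: -103; Q=6: -118.
Profit is maximized at Q = 5. AVC there is 164/5 = €32.80 ≤ P, so producing beats shutting down (which would give -€194).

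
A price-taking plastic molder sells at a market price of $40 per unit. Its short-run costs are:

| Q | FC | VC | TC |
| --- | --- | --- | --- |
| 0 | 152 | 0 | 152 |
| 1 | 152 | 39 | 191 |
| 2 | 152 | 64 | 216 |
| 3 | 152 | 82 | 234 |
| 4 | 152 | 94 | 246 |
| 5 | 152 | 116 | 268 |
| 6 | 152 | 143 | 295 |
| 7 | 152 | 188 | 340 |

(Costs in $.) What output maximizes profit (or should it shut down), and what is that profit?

Profit at each row (π = 40Q − TC): Q=0: -152; Q=1: -151; Q=2: -136; Q=3: -114; Q=4: -86; Q=5: -68; Q=6: -55; Q=7: -60.
Profit is maximized at Q = 6. AVC there is 143/6 = $23.83 ≤ P, so producing beats shutting down (which would give -$152).

Q = 6; profit = -$55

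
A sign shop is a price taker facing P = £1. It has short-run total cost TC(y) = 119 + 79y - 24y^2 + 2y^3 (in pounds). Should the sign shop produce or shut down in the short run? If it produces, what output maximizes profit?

Shut down

Variable cost is VC = 79y - 24y^2 + 2y^3, so AVC = VC/y = 79 - 24y + 2y^2 and MC = dTC/dy = 79 - 48y + 6y^2.
AVC hits its minimum where MC = AVC, at y = 6, giving min AVC = 79 - 24·6 + 2·6^2 = £7.
Since P = £1 < min AVC = £7, price fails to cover variable cost at any output.
Shutting down limits the loss to fixed cost, £119.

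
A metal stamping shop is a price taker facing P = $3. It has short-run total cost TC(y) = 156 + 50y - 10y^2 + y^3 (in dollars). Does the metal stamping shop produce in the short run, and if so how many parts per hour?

From TC, MC = TC'(y) = 50 - 20y + 3y^2 and AVC = VC/y = 50 - 10y + y^2.
The AVC parabola has its vertex at y = 10/2 = 5, where AVC = 50 - 10·5 + 5^2 = $25.
Since P = $3 < min AVC = $25, price fails to cover variable cost at any output.
The firm minimizes its loss by shutting down and losing only its fixed cost of $156.

Shut down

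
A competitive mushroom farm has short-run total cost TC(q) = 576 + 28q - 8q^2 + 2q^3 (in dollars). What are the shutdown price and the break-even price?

AVC = 28 - 8q + 2q^2; minimized at q = 2, giving min AVC = $20. That is the shutdown price.
ATC = 576/q + 28 - 8q + 2q^2. Setting dATC/dq = −576/q^2 − 8 + 4q = 0 gives q = 6 (since 4·6^3 − 8·6^2 = 576).
min ATC = 576/6 + 28 − 8·6 + 2·6^2 = $148. That is the break-even price.
Between these two prices the firm operates at a loss; above $148 it earns a profit.

Shutdown price = $20; break-even price = $148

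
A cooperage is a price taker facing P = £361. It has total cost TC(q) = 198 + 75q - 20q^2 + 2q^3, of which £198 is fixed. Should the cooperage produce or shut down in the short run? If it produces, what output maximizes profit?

Produce at q = 11

Strip out fixed cost: VC = 75q - 20q^2 + 2q^3. Then AVC = 75 - 20q + 2q^2 and MC = 75 - 40q + 6q^2.
AVC hits its minimum where MC = AVC, at q = 5, giving min AVC = 75 - 20·5 + 2·5^2 = £25.
Because £361 ≥ £25, revenue can cover variable cost; the firm operates.
P = MC gives -286 - 40q + 6q^2 = 0, with roots -13/3 and 11. Take the larger (rising MC): q* = 11.
Check: AVC at q = 11 is £97 ≤ P, so revenue covers variable cost.
Profit = P·q − TC = 361·11 − 1265 = £2706.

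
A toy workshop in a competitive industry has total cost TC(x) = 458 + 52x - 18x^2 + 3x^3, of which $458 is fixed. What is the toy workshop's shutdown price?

The firm shuts down when price falls below the minimum of average variable cost. AVC = VC/x = 52 - 18x + 3x^2.
At the minimum of AVC, MC = AVC. MC = 52 - 36x + 9x^2; setting MC = AVC gives 6x^2 - 18x = 0, so x = 3. min AVC = 25.
For P < $25 the firm produces nothing.

$25 per unit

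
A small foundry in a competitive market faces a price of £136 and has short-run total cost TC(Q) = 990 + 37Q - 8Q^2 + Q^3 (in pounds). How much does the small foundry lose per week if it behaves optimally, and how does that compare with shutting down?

Profit = -£180 at Q = 9

AVC = 37 - 8Q + Q^2 has its minimum £21 at Q = 4; price £136 clears that bar, so the firm operates.
With MC = 37 - 16Q + 3Q^2, P = MC on the upward-sloping part at Q* = 9.
TR = 136·9 = 1224. TC = 990 + 414 = 1404. Profit = 1224 − 1404 = -£180.
By producing, the firm covers all variable cost plus £810 of fixed cost; shutting down would lose the full £990.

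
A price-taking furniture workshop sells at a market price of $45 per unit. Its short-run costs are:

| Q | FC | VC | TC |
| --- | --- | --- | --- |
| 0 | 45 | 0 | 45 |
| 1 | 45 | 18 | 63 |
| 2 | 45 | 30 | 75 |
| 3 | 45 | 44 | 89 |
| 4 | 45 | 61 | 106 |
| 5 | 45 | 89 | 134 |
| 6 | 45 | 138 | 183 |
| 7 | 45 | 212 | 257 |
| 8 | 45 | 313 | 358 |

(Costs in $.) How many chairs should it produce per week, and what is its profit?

Q = 5; profit = $91

Profit at each row (π = 45Q − TC): Q=0: -45; Q=1: -18; Q=2: 15; Q=3: 46; Q=4: 74; Q=5: 91; Q=6: 87; Q=7: 58; Q=8: 2.
Profit is maximized at Q = 5. AVC there is 89/5 = $17.80 ≤ P, so producing beats shutting down (which would give -$45).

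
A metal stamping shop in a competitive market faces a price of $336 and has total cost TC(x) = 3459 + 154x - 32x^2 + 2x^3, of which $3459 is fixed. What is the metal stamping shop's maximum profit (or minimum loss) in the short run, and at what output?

Profit = -$79 at x = 13

AVC = 154 - 32x + 2x^2; min AVC = $26 at x = 8. Since P = $336 ≥ min AVC, the firm produces.
With MC = 154 - 64x + 6x^2, P = MC on the upward-sloping part at x* = 13.
TR = 336·13 = 4368. TC = 3459 + 988 = 4447. Profit = 4368 − 4447 = -$79.
By producing, the firm covers all variable cost plus $3380 of fixed cost; shutting down would lose the full $3459.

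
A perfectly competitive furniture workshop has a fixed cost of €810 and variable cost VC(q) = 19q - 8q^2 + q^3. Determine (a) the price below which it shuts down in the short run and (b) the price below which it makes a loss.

Shutdown price = min AVC. AVC = 19 - 8q + q^2, with vertex at q = 4 and minimum €3.
ATC = 810/q + 19 - 8q + q^2. Setting dATC/dq = −810/q^2 − 8 + 2q = 0 gives q = 9 (since 2·9^3 − 8·9^2 = 810).
min ATC = 810/9 + 19 − 8·9 + 9^2 = €118. That is the break-even price.
Between these two prices the firm operates at a loss; above €118 it earns a profit.

Shutdown price = €3; break-even price = €118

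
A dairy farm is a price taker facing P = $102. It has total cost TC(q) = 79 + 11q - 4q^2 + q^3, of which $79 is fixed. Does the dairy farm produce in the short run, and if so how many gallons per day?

Produce at q = 7

Strip out fixed cost: VC = 11q - 4q^2 + q^3. Then AVC = 11 - 4q + q^2 and MC = 11 - 8q + 3q^2.
AVC hits its minimum where MC = AVC, at q = 2, giving min AVC = 11 - 4·2 + 2^2 = $7.
P = $102 exceeds min AVC = $7, so the firm stays open.
P = MC gives -91 - 8q + 3q^2 = 0, with roots -13/3 and 7. Take the larger (rising MC): q* = 7.
Check: AVC at q = 7 is $32 ≤ P, so revenue covers variable cost.
Profit = P·q − TC = 102·7 − 303 = $411.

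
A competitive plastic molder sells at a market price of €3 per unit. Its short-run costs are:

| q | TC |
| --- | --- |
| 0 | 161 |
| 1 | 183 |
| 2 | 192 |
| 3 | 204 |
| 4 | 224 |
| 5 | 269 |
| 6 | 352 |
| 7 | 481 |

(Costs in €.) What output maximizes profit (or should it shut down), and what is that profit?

q = 0 (shut down); profit = -€161

Tabulate TR − TC: q=0: -161; q=1: -180; q=2: -186; q=3: -195; q=4: -212; q=5: -254; q=6: -334; q=7: -460.
Profit is highest at q = 0. Equivalently, the lowest AVC in the table is 43/3 ≈ €14.33 at q = 3, and P = €3 falls below it — price never covers variable cost, so the firm shuts down and loses only its fixed cost.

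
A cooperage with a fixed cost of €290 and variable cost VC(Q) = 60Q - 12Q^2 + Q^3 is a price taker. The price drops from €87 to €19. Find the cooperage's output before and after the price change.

Output falls from 9 to 0 (the firm shuts down)

MC = 60 - 24Q + 3Q^2; the shutdown threshold is min AVC = €24 (at Q = 6).
At P = €87 ≥ min AVC, set P = MC on the rising branch: Q = 9.
At P = €19 < min AVC = €24, price no longer covers variable cost at any output, so the firm shuts down: Q = 0.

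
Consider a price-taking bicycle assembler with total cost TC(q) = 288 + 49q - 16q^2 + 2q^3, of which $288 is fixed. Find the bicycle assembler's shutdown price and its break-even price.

Shutdown price = min AVC. AVC = 49 - 16q + 2q^2, with vertex at q = 4 and minimum $17.
ATC = 288/q + 49 - 16q + 2q^2. Setting dATC/dq = −288/q^2 − 16 + 4q = 0 gives q = 6 (since 4·6^3 − 16·6^2 = 288).
min ATC = 288/6 + 49 − 16·6 + 2·6^2 = $73. That is the break-even price.
For $17 ≤ P < $73 the firm produces at a loss; below $17 it shuts down.

Shutdown price = $17; break-even price = $73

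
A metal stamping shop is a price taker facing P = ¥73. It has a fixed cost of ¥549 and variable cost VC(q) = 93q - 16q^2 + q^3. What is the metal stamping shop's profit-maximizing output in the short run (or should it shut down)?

From TC, MC = TC'(q) = 93 - 32q + 3q^2 and AVC = VC/q = 93 - 16q + q^2.
The AVC parabola has its vertex at q = 16/2 = 8, where AVC = 93 - 16·8 + 8^2 = ¥29.
P = ¥73 exceeds min AVC = ¥29, so the firm stays open.
Solving P = MC: 20 - 32q + 3q^2 = 0 ⇒ q = 2/3 or 10. On the upward-sloping branch, q* = 10.
Check: AVC at q = 10 is ¥33 ≤ P, so revenue covers variable cost.
Profit = P·q − TC = 73·10 − 879 = -¥149, a loss, but smaller than the ¥549 fixed cost the firm would lose by shutting down.

Produce at q = 10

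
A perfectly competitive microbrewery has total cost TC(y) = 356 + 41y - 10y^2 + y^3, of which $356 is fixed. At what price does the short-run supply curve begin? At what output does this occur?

The firm shuts down when price falls below the minimum of average variable cost. AVC = VC/y = 41 - 10y + y^2.
At the minimum of AVC, MC = AVC. MC = 41 - 20y + 3y^2; setting MC = AVC gives 2y^2 - 10y = 0, so y = 5. min AVC = 16.
So the shutdown price is $16.

$16 per unit, at y = 5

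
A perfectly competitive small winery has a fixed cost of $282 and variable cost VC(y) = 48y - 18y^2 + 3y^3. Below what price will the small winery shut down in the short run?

$21 per unit

The firm shuts down when price falls below the minimum of average variable cost. AVC = VC/y = 48 - 18y + 3y^2.
dAVC/dy = -18 + 6y = 0 gives y = 3. min AVC = 48 - 18·3 + 3·3^2 = 21.
The firm shuts down for any P below $21.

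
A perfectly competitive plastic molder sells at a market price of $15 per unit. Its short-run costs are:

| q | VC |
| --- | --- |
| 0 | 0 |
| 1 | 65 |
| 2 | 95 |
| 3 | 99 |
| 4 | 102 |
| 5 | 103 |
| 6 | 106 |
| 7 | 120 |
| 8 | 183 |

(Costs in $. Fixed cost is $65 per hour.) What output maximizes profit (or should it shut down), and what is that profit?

Compute π = P·q − TC at each output: q=0: -65; q=1: -115; q=2: -130; q=3: -119; q=4: -107; q=5: -93; q=6: -81; q=7: -80; q=8: -128.
Profit is highest at q = 0. Equivalently, the lowest AVC in the table is 120/7 ≈ $17.14 at q = 7, and P = $15 falls below it — price never covers variable cost, so the firm shuts down and loses only its fixed cost.

q = 0 (shut down); profit = -$65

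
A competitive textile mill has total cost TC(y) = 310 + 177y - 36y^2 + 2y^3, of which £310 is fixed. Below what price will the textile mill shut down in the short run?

£15 per unit

Short-run supply begins at min AVC. From VC = 177y - 36y^2 + 2y^3, AVC = 177 - 36y + 2y^2.
dAVC/dy = -36 + 4y = 0 gives y = 9. min AVC = 177 - 36·9 + 2·9^2 = 15.
The firm shuts down for any P below £15.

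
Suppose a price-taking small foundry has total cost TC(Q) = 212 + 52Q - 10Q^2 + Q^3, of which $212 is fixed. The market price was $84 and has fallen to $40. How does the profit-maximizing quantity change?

Output falls from 8 to 6

AVC = 52 - 10Q + Q^2, minimized at Q = 5 where min AVC = $27. MC = 52 - 20Q + 3Q^2.
With P = $84 above the shutdown price, P = MC gives Q = 8.
At P = $40 ≥ min AVC, set P = MC: Q = 6. The firm stays open but cuts output.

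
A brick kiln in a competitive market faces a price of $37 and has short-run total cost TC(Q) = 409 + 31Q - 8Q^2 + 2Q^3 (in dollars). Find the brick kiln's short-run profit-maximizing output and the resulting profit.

AVC = 31 - 8Q + 2Q^2 has its minimum $23 at Q = 2; price $37 clears that bar, so the firm operates.
MC = 31 - 16Q + 6Q^2. Setting P = MC and taking the root on the rising branch gives Q* = 3.
TR = 37·3 = 111. TC = 409 + 75 = 484. Profit = 111 − 484 = -$373.
By producing, the firm covers all variable cost plus $36 of fixed cost; shutting down would lose the full $409.

Profit = -$373 at Q = 3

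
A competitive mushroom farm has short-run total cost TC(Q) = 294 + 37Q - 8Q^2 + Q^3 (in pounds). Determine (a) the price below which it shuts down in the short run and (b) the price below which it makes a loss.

Shutdown price = £21; break-even price = £72

AVC = 37 - 8Q + Q^2; minimized at Q = 4, giving min AVC = £21. That is the shutdown price.
ATC = 294/Q + 37 - 8Q + Q^2. Setting dATC/dQ = −294/Q^2 − 8 + 2Q = 0 gives Q = 7 (since 2·7^3 − 8·7^2 = 294).
min ATC = 294/7 + 37 − 8·7 + 7^2 = £72. That is the break-even price.
Between these two prices the firm operates at a loss; above £72 it earns a profit.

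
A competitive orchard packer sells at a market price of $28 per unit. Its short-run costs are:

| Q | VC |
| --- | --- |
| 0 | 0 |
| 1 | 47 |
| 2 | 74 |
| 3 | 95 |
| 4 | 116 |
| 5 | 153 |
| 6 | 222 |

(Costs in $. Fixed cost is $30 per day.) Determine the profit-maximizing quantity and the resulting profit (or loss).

Compute π = P·Q − TC at each output: Q=0: -30; Q=1: -49; Q=2: -48; Q=3: -41; Q=4: -34; Q=5: -43; Q=6: -84.
Profit is highest at Q = 0. Equivalently, the lowest AVC in the table is 116/4 ≈ $29 at Q = 4, and P = $28 falls below it — price never covers variable cost, so the firm shuts down and loses only its fixed cost.

Q = 0 (shut down); profit = -$30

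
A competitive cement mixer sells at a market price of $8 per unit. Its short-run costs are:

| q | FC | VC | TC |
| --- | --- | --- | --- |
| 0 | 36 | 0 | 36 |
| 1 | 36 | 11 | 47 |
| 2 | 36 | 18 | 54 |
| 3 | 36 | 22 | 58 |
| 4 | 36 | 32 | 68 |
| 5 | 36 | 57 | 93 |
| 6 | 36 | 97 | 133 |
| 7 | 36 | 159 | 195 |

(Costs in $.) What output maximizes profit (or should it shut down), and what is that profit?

q = 3; profit = -$34

Compute π = P·q − TC at each output: q=0: -36; q=1: -39; q=2: -38; q=3: -34; q=4: -36; q=5: -53; q=6: -85; q=7: -139.
Profit is maximized at q = 3. AVC there is 22/3 = $7.33 ≤ P, so producing beats shutting down (which would give -$36).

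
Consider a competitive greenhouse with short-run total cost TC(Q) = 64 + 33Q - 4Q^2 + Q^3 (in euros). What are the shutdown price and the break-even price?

Shutdown price = €29; break-even price = €49

AVC = 33 - 4Q + Q^2; minimized at Q = 2, giving min AVC = €29. That is the shutdown price.
ATC = 64/Q + 33 - 4Q + Q^2. Setting dATC/dQ = −64/Q^2 − 4 + 2Q = 0 gives Q = 4 (since 2·4^3 − 4·4^2 = 64).
min ATC = 64/4 + 33 − 4·4 + 4^2 = €49. That is the break-even price.
Between these two prices the firm operates at a loss; above €49 it earns a profit.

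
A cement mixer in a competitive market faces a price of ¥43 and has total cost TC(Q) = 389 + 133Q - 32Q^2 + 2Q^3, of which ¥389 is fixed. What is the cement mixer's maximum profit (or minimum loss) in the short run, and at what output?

AVC = 133 - 32Q + 2Q^2 has its minimum ¥5 at Q = 8; price ¥43 clears that bar, so the firm operates.
With MC = 133 - 64Q + 6Q^2, P = MC on the upward-sloping part at Q* = 9.
TR = 43·9 = 387. TC = 389 + 63 = 452. Profit = 387 − 452 = -¥65.
By producing, the firm covers all variable cost plus ¥324 of fixed cost; shutting down would lose the full ¥389.

Profit = -¥65 at Q = 9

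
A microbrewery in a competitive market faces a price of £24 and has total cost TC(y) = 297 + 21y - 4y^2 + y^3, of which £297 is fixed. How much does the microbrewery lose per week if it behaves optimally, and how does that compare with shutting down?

Profit = -£279 at y = 3

AVC = 21 - 4y + y^2; min AVC = £17 at y = 2. Since P = £24 ≥ min AVC, the firm produces.
MC = 21 - 8y + 3y^2. Setting P = MC and taking the root on the rising branch gives y* = 3.
TR = 24·3 = 72. TC = 297 + 54 = 351. Profit = 72 − 351 = -£279.
Shutting down would mean losing the fixed cost of £297, so operating at a loss of £279 is better by £18.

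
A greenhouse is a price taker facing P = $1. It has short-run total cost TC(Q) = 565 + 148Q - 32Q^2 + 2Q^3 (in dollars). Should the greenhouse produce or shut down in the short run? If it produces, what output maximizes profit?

Shut down

Variable cost is VC = 148Q - 32Q^2 + 2Q^3, so AVC = VC/Q = 148 - 32Q + 2Q^2 and MC = dTC/dQ = 148 - 64Q + 6Q^2.
AVC is minimized where dAVC/dQ = -32 + 4Q = 0, at Q = 8; min AVC = 148 - 32·8 + 2·8^2 = $20.
P = $1 lies below min AVC = $20; no output level covers variable cost.
The firm minimizes its loss by shutting down and losing only its fixed cost of $565.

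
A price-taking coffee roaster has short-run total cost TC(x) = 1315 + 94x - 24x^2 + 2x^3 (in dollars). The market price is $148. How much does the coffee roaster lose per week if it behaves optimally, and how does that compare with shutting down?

AVC = 94 - 24x + 2x^2 has its minimum $22 at x = 6; price $148 clears that bar, so the firm operates.
With MC = 94 - 48x + 6x^2, P = MC on the upward-sloping part at x* = 9.
TR = 148·9 = 1332. TC = 1315 + 360 = 1675. Profit = 1332 − 1675 = -$343.
By producing, the firm covers all variable cost plus $972 of fixed cost; shutting down would lose the full $1315.

Profit = -$343 at x = 9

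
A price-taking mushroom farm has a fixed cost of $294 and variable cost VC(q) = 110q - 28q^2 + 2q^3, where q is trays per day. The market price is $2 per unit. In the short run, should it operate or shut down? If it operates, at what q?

Strip out fixed cost: VC = 110q - 28q^2 + 2q^3. Then AVC = 110 - 28q + 2q^2 and MC = 110 - 56q + 6q^2.
AVC is minimized where dAVC/dq = -28 + 4q = 0, at q = 7; min AVC = 110 - 28·7 + 2·7^2 = $12.
P = $2 lies below min AVC = $12; no output level covers variable cost.
The firm minimizes its loss by shutting down and losing only its fixed cost of $294.

Shut down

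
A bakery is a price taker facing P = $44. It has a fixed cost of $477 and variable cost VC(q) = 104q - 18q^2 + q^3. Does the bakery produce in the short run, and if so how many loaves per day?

Produce at q = 10

Strip out fixed cost: VC = 104q - 18q^2 + q^3. Then AVC = 104 - 18q + q^2 and MC = 104 - 36q + 3q^2.
AVC hits its minimum where MC = AVC, at q = 9, giving min AVC = 104 - 18·9 + 9^2 = $23.
Because $44 ≥ $23, revenue can cover variable cost; the firm operates.
Set P = MC: 44 = 104 - 36q + 3q^2 → 60 - 36q + 3q^2 = 0. The roots are q = 2 and q = 10; the profit-maximizing output is on the rising part of MC, so q* = 10.
Check: AVC at q = 10 is $24 ≤ P, so revenue covers variable cost.
Profit = P·q − TC = 44·10 − 717 = -$277, a loss, but smaller than the $477 fixed cost the firm would lose by shutting down.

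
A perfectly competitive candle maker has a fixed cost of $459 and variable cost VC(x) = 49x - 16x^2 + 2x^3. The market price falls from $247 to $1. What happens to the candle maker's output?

Output falls from 9 to 0 (the firm shuts down)

MC = 49 - 32x + 6x^2; the shutdown threshold is min AVC = $17 (at x = 4).
With P = $247 above the shutdown price, P = MC gives x = 9.
At P = $1 < min AVC = $17, price no longer covers variable cost at any output, so the firm shuts down: x = 0.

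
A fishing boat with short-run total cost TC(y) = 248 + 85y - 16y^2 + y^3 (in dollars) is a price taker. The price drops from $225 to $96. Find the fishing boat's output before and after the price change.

MC = 85 - 32y + 3y^2; the shutdown threshold is min AVC = $21 (at y = 8).
At P = $225 ≥ min AVC, set P = MC on the rising branch: y = 14.
At P = $96 ≥ min AVC, set P = MC: y = 11. The firm stays open but cuts output.

Output falls from 14 to 11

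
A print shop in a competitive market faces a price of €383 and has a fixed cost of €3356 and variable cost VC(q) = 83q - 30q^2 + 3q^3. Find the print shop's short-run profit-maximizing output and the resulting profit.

Profit = -€356 at q = 10

AVC = 83 - 30q + 3q^2; min AVC = €8 at q = 5. Since P = €383 ≥ min AVC, the firm produces.
With MC = 83 - 60q + 9q^2, P = MC on the upward-sloping part at q* = 10.
TR = 383·10 = 3830. TC = 3356 + 830 = 4186. Profit = 3830 − 4186 = -€356.
By producing, the firm covers all variable cost plus €3000 of fixed cost; shutting down would lose the full €3356.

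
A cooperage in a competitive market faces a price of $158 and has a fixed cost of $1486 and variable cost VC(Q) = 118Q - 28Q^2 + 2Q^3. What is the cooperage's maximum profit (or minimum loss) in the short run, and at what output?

Profit = -$286 at Q = 10

AVC = 118 - 28Q + 2Q^2 has its minimum $20 at Q = 7; price $158 clears that bar, so the firm operates.
With MC = 118 - 56Q + 6Q^2, P = MC on the upward-sloping part at Q* = 10.
TR = 158·10 = 1580. TC = 1486 + 380 = 1866. Profit = 1580 − 1866 = -$286.
Shutting down would mean losing the fixed cost of $1486, so operating at a loss of $286 is better by $1200.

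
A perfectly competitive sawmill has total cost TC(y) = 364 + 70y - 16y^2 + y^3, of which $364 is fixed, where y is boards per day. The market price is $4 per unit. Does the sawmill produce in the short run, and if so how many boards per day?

Variable cost is VC = 70y - 16y^2 + y^3, so AVC = VC/y = 70 - 16y + y^2 and MC = dTC/dy = 70 - 32y + 3y^2.
AVC hits its minimum where MC = AVC, at y = 8, giving min AVC = 70 - 16·8 + 8^2 = $6.
Since P = $4 < min AVC = $6, price fails to cover variable cost at any output.
Shutting down limits the loss to fixed cost, $364.

Shut down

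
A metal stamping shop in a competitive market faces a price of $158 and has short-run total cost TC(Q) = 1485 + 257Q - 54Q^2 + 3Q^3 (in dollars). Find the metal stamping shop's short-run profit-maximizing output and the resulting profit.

Profit = -$33 at Q = 11

AVC = 257 - 54Q + 3Q^2; min AVC = $14 at Q = 9. Since P = $158 ≥ min AVC, the firm produces.
MC = 257 - 108Q + 9Q^2. Setting P = MC and taking the root on the rising branch gives Q* = 11.
TR = 158·11 = 1738. TC = 1485 + 286 = 1771. Profit = 1738 − 1771 = -$33.
Shutting down would mean losing the fixed cost of $1485, so operating at a loss of $33 is better by $1452.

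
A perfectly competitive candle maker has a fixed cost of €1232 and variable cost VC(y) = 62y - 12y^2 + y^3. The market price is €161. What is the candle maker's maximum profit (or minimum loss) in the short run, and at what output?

Profit = -€22 at y = 11

AVC = 62 - 12y + y^2 has its minimum €26 at y = 6; price €161 clears that bar, so the firm operates.
With MC = 62 - 24y + 3y^2, P = MC on the upward-sloping part at y* = 11.
TR = 161·11 = 1771. TC = 1232 + 561 = 1793. Profit = 1771 − 1793 = -€22.
That loss of €22 beats the €1232 the firm would lose by shutting down; producing recovers €1210 of fixed cost.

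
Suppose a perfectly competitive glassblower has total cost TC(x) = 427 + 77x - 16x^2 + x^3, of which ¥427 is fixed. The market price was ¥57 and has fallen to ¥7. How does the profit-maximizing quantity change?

Output falls from 10 to 0 (the firm shuts down)

AVC = 77 - 16x + x^2, minimized at x = 8 where min AVC = ¥13. MC = 77 - 32x + 3x^2.
With P = ¥57 above the shutdown price, P = MC gives x = 10.
At P = ¥7 < min AVC = ¥13, price no longer covers variable cost at any output, so the firm shuts down: x = 0.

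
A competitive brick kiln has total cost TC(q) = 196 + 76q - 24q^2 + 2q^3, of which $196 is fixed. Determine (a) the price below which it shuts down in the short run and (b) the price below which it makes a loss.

Shutdown price = $4; break-even price = $34

AVC = 76 - 24q + 2q^2; minimized at q = 6, giving min AVC = $4. That is the shutdown price.
ATC = 196/q + 76 - 24q + 2q^2. Setting dATC/dq = −196/q^2 − 24 + 4q = 0 gives q = 7 (since 4·7^3 − 24·7^2 = 196).
min ATC = 196/7 + 76 − 24·7 + 2·7^2 = $34. That is the break-even price.
For $4 ≤ P < $34 the firm produces at a loss; below $4 it shuts down.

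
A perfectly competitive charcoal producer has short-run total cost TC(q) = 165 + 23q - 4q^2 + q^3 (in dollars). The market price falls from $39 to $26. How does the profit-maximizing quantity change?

Output falls from 4 to 3

MC = 23 - 8q + 3q^2; the shutdown threshold is min AVC = $19 (at q = 2).
At P = $39 ≥ min AVC, set P = MC on the rising branch: q = 4.
At P = $26 ≥ min AVC, set P = MC: q = 3. The firm stays open but cuts output.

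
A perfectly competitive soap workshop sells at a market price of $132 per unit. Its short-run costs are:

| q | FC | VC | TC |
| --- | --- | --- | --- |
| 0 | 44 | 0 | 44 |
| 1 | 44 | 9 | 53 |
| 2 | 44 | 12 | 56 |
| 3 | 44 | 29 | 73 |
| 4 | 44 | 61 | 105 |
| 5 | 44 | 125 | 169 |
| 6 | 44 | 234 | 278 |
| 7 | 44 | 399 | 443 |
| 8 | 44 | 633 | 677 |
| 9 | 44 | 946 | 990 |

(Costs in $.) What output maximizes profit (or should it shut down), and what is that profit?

Tabulate TR − TC: q=0: -44; q=1: 79; q=2: 208; q=3: 323; q=4: 423; q=5: 491; q=6: 514; q=7: 481; q=8: 379; q=9: 198.
Profit is maximized at q = 6. AVC there is 234/6 = $39 ≤ P, so producing beats shutting down (which would give -$44).

q = 6; profit = $514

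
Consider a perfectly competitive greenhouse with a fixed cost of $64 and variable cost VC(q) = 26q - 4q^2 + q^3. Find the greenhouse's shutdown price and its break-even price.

AVC = 26 - 4q + q^2; minimized at q = 2, giving min AVC = $22. That is the shutdown price.
ATC = 64/q + 26 - 4q + q^2. Setting dATC/dq = −64/q^2 − 4 + 2q = 0 gives q = 4 (since 2·4^3 − 4·4^2 = 64).
min ATC = 64/4 + 26 − 4·4 + 4^2 = $42. That is the break-even price.
For $22 ≤ P < $42 the firm produces at a loss; below $22 it shuts down.

Shutdown price = $22; break-even price = $42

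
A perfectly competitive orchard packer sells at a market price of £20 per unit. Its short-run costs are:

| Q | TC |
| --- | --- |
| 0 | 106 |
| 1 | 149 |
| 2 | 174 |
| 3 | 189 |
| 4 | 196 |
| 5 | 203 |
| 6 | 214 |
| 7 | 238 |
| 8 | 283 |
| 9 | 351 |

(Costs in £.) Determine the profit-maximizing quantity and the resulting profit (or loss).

Q = 6; profit = -£94

Tabulate TR − TC: Q=0: -106; Q=1: -129; Q=2: -134; Q=3: -129; Q=4: -116; Q=5: -103; Q=6: -94; Q=7: -98; Q=8: -123; Q=9: -171.
Profit is maximized at Q = 6. AVC there is 108/6 = £18 ≤ P, so producing beats shutting down (which would give -£106).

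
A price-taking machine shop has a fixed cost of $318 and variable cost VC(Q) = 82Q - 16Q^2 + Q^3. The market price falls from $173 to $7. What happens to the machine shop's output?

Output falls from 13 to 0 (the firm shuts down)

AVC = 82 - 16Q + Q^2, minimized at Q = 8 where min AVC = $18. MC = 82 - 32Q + 3Q^2.
At P = $173 ≥ min AVC, set P = MC on the rising branch: Q = 13.
At P = $7 < min AVC = $18, price no longer covers variable cost at any output, so the firm shuts down: Q = 0.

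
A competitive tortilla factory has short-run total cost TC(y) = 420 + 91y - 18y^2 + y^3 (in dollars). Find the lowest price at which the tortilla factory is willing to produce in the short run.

$10 per unit

The shutdown price is the minimum of AVC. VC = 91y - 18y^2 + y^3, so AVC = 91 - 18y + y^2.
At the minimum of AVC, MC = AVC. MC = 91 - 36y + 3y^2; setting MC = AVC gives 2y^2 - 18y = 0, so y = 9. min AVC = 10.
So the shutdown price is $10.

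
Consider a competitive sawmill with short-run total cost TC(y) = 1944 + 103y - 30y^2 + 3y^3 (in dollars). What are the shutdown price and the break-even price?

Shutdown price = min AVC. AVC = 103 - 30y + 3y^2, with vertex at y = 5 and minimum $28.
ATC = 1944/y + 103 - 30y + 3y^2. Setting dATC/dy = −1944/y^2 − 30 + 6y = 0 gives y = 9 (since 6·9^3 − 30·9^2 = 1944).
min ATC = 1944/9 + 103 − 30·9 + 3·9^2 = $292. That is the break-even price.
For $28 ≤ P < $292 the firm produces at a loss; below $28 it shuts down.

Shutdown price = $28; break-even price = $292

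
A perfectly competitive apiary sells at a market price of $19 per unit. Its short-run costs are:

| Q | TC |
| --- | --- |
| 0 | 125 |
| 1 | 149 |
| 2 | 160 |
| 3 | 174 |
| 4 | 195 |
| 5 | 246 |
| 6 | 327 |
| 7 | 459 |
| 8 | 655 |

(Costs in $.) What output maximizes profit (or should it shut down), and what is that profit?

Q = 3; profit = -$117

Profit at each row (π = 19Q − TC): Q=0: -125; Q=1: -130; Q=2: -122; Q=3: -117; Q=4: -119; Q=5: -151; Q=6: -213; Q=7: -326; Q=8: -503.
Profit is maximized at Q = 3. AVC there is 49/3 = $16.33 ≤ P, so producing beats shutting down (which would give -$125).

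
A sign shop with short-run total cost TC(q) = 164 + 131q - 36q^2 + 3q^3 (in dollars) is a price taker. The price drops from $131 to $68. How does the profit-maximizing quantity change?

Output falls from 8 to 7

MC = 131 - 72q + 9q^2; the shutdown threshold is min AVC = $23 (at q = 6).
At P = $131 ≥ min AVC, set P = MC on the rising branch: q = 8.
At P = $68 ≥ min AVC, set P = MC: q = 7. The firm stays open but cuts output.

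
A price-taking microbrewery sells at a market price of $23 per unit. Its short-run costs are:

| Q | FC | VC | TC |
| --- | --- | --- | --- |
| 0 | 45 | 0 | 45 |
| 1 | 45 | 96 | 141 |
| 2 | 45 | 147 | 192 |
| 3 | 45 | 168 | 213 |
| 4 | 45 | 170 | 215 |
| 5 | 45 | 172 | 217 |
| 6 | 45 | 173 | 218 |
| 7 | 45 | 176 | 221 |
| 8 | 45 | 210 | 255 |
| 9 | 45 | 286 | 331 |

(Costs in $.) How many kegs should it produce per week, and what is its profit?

Tabulate TR − TC: Q=0: -45; Q=1: -118; Q=2: -146; Q=3: -144; Q=4: -123; Q=5: -102; Q=6: -80; Q=7: -60; Q=8: -71; Q=9: -124.
Profit is highest at Q = 0. Equivalently, the lowest AVC in the table is 176/7 ≈ $25.14 at Q = 7, and P = $23 falls below it — price never covers variable cost, so the firm shuts down and loses only its fixed cost.

Q = 0 (shut down); profit = -$45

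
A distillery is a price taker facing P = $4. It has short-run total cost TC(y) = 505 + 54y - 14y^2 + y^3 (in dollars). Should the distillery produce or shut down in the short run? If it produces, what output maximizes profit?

Strip out fixed cost: VC = 54y - 14y^2 + y^3. Then AVC = 54 - 14y + y^2 and MC = 54 - 28y + 3y^2.
AVC hits its minimum where MC = AVC, at y = 7, giving min AVC = 54 - 14·7 + 7^2 = $5.
Since P = $4 < min AVC = $5, price fails to cover variable cost at any output.
Best response: produce nothing and absorb the $505 fixed cost.

Shut down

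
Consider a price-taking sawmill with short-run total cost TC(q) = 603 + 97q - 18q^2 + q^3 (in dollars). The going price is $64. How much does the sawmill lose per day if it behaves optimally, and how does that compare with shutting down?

AVC = 97 - 18q + q^2; min AVC = $16 at q = 9. Since P = $64 ≥ min AVC, the firm produces.
MC = 97 - 36q + 3q^2. Setting P = MC and taking the root on the rising branch gives q* = 11.
TR = 64·11 = 704. TC = 603 + 220 = 823. Profit = 704 − 823 = -$119.
Shutting down would mean losing the fixed cost of $603, so operating at a loss of $119 is better by $484.

Profit = -$119 at q = 11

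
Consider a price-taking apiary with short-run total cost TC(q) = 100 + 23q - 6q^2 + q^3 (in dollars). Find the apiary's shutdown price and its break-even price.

Shutdown price = min AVC. AVC = 23 - 6q + q^2, with vertex at q = 3 and minimum $14.
ATC = 100/q + 23 - 6q + q^2. Setting dATC/dq = −100/q^2 − 6 + 2q = 0 gives q = 5 (since 2·5^3 − 6·5^2 = 100).
min ATC = 100/5 + 23 − 6·5 + 5^2 = $38. That is the break-even price.
Between these two prices the firm operates at a loss; above $38 it earns a profit.

Shutdown price = $14; break-even price = $38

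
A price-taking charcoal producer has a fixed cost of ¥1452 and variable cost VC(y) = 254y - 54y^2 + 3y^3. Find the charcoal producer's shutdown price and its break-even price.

Shutdown price = min AVC. AVC = 254 - 54y + 3y^2, with vertex at y = 9 and minimum ¥11.
ATC = 1452/y + 254 - 54y + 3y^2. Setting dATC/dy = −1452/y^2 − 54 + 6y = 0 gives y = 11 (since 6·11^3 − 54·11^2 = 1452).
min ATC = 1452/11 + 254 − 54·11 + 3·11^2 = ¥155. That is the break-even price.
For ¥11 ≤ P < ¥155 the firm produces at a loss; below ¥11 it shuts down.

Shutdown price = ¥11; break-even price = ¥155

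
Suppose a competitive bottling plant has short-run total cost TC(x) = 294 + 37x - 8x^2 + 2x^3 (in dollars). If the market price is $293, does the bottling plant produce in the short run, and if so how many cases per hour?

Strip out fixed cost: VC = 37x - 8x^2 + 2x^3. Then AVC = 37 - 8x + 2x^2 and MC = 37 - 16x + 6x^2.
AVC is minimized where dAVC/dx = -8 + 4x = 0, at x = 2; min AVC = 37 - 8·2 + 2·2^2 = $29.
Since P = $293 ≥ min AVC = $29, price covers variable cost and the firm should produce.
Solving P = MC: -256 - 16x + 6x^2 = 0 ⇒ x = -16/3 or 8. On the upward-sloping branch, x* = 8.
Check: AVC at x = 8 is $101 ≤ P, so revenue covers variable cost.
Profit = P·x − TC = 293·8 − 1102 = $1242.

Produce at x = 8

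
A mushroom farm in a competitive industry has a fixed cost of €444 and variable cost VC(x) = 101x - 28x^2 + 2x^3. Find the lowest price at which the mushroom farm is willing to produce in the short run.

€3 per unit

The firm shuts down when price falls below the minimum of average variable cost. AVC = VC/x = 101 - 28x + 2x^2.
dAVC/dx = -28 + 4x = 0 gives x = 7. min AVC = 101 - 28·7 + 2·7^2 = 3.
The firm shuts down for any P below €3.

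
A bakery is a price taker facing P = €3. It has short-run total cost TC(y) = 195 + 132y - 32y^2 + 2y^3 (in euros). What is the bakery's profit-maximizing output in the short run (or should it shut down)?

Shut down

Variable cost is VC = 132y - 32y^2 + 2y^3, so AVC = VC/y = 132 - 32y + 2y^2 and MC = dTC/dy = 132 - 64y + 6y^2.
AVC hits its minimum where MC = AVC, at y = 8, giving min AVC = 132 - 32·8 + 2·8^2 = €4.
P = €3 lies below min AVC = €4; no output level covers variable cost.
Best response: produce nothing and absorb the €195 fixed cost.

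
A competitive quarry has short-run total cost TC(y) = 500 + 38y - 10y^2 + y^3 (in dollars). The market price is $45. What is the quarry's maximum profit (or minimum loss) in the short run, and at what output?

Profit = -$304 at y = 7

AVC = 38 - 10y + y^2 has its minimum $13 at y = 5; price $45 clears that bar, so the firm operates.
With MC = 38 - 20y + 3y^2, P = MC on the upward-sloping part at y* = 7.
TR = 45·7 = 315. TC = 500 + 119 = 619. Profit = 315 − 619 = -$304.
That loss of $304 beats the $500 the firm would lose by shutting down; producing recovers $196 of fixed cost.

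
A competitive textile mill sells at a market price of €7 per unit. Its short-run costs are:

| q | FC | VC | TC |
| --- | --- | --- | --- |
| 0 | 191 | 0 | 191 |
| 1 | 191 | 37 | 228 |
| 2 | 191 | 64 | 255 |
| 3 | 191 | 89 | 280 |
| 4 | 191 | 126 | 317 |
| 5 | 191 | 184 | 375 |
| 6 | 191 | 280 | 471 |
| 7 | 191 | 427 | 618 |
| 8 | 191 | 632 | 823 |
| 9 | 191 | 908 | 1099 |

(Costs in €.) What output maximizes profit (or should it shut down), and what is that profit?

Profit at each row (π = 7q − TC): q=0: -191; q=1: -221; q=2: -241; q=3: -259; q=4: -289; q=5: -340; q=6: -429; q=7: -569; q=8: -767; q=9: -1036.
Profit is highest at q = 0. Equivalently, the lowest AVC in the table is 89/3 ≈ €29.67 at q = 3, and P = €7 falls below it — price never covers variable cost, so the firm shuts down and loses only its fixed cost.

q = 0 (shut down); profit = -€191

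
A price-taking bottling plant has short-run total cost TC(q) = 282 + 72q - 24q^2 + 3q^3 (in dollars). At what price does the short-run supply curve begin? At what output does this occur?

$24 per unit, at q = 4

The shutdown price is the minimum of AVC. VC = 72q - 24q^2 + 3q^3, so AVC = 72 - 24q + 3q^2.
At the minimum of AVC, MC = AVC. MC = 72 - 48q + 9q^2; setting MC = AVC gives 6q^2 - 24q = 0, so q = 4. min AVC = 24.
For P < $24 the firm produces nothing.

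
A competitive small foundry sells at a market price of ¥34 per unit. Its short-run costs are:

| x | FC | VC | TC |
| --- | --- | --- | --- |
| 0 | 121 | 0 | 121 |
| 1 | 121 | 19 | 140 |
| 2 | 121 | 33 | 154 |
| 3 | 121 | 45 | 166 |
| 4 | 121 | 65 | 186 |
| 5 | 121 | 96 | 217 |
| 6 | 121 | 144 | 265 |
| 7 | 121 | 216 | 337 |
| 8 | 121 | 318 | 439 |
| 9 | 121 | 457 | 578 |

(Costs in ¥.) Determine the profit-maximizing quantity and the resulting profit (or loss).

x = 5; profit = -¥47

Profit at each row (π = 34x − TC): x=0: -121; x=1: -106; x=2: -86; x=3: -64; x=4: -50; x=5: -47; x=6: -61; x=7: -99; x=8: -167; x=9: -272.
Profit is maximized at x = 5. AVC there is 96/5 = ¥19.20 ≤ P, so producing beats shutting down (which would give -¥121).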